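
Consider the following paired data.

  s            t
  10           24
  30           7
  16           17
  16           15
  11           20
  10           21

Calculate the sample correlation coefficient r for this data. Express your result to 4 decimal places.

-0.9676

n = 6, Σs = 93, Σt = 104, Σs² = 1733, Σt² = 1980, Σst = 1392
nΣst − ΣsΣt = 8352 − 9672 = -1320
nΣs² − (Σs)² = 10398 − 8649 = 1749; nΣt² − (Σt)² = 11880 − 10816 = 1064
r = -1320 / √(1749 × 1064) = -1320 / 1364.1613 ≈ -0.9676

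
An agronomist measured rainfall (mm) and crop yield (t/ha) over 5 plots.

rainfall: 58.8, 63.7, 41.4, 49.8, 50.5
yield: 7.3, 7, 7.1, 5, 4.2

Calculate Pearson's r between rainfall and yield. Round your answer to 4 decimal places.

0.2703

n = 5, Σx = 264.2, Σy = 30.6, Σx² = 14259.38, Σy² = 195.34, Σxy = 1630.18
nΣxy − ΣxΣy = 8150.9 − 8084.52 = 66.38
nΣx² − (Σx)² = 71296.9 − 69801.64 = 1495.26; nΣy² − (Σy)² = 976.7 − 936.36 = 40.34
r = 66.38 / √(1495.26 × 40.34) = 66.38 / 245.5988 ≈ 0.2703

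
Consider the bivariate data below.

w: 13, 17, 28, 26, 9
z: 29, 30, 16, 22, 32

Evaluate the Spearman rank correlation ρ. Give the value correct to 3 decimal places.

-0.900

Rank w: 2, 3, 5, 4, 1
Rank z: 3, 4, 1, 2, 5
d = rank(w) − rank(z): -1, -1, 4, 2, -4; Σd² = 38
ρ = 1 − 6Σd² / [n(n²−1)] = 1 − 6×38 / (5×24) = 1 − 228/120 ≈ -0.900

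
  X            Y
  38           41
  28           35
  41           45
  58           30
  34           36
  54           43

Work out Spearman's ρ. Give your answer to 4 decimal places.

Rank X: 3, 1, 4, 6, 2, 5
Rank Y: 4, 2, 6, 1, 3, 5
d = rank(X) − rank(Y): -1, -1, -2, 5, -1, 0; Σd² = 32
ρ = 1 − 6Σd² / [n(n²−1)] = 1 − 6×32 / (6×35) = 1 − 192/210 ≈ 0.0857

0.0857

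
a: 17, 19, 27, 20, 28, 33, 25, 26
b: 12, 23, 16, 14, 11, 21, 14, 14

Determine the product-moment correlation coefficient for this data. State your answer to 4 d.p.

0.1332

n = 8, Σa = 195, Σb = 125, Σa² = 4953, Σb² = 2079, Σab = 3068
nΣab − ΣaΣb = 24544 − 24375 = 169
nΣa² − (Σa)² = 39624 − 38025 = 1599; nΣb² − (Σb)² = 16632 − 15625 = 1007
r = 169 / √(1599 × 1007) = 169 / 1268.9338 ≈ 0.1332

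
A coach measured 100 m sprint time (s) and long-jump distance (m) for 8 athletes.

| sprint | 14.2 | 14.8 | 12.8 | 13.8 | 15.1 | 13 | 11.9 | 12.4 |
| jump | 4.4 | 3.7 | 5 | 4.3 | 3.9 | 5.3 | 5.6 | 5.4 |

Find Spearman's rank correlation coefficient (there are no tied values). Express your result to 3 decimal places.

Rank sprint: 6, 7, 3, 5, 8, 4, 1, 2
Rank jump: 4, 1, 5, 3, 2, 6, 8, 7
d = rank(sprint) − rank(jump): 2, 6, -2, 2, 6, -2, -7, -5; Σd² = 162
ρ = 1 − 6Σd² / [n(n²−1)] = 1 − 6×162 / (8×63) = 1 − 972/504 ≈ -0.929

-0.929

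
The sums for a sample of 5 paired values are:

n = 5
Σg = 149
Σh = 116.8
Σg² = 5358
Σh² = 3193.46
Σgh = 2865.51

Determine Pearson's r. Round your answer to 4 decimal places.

-0.9416

r = (nΣgh − ΣgΣh) / √[(nΣg² − (Σg)²)(nΣh² − (Σh)²)]
Numerator: 5×2865.51 − 149×116.8 = -3075.65
Denominator: √[(26790 − 22201)(15967.3 − 13642.24)] = √[4589 × 2325.06] = 3266.4507
r = -3075.65 / 3266.4507 ≈ -0.9416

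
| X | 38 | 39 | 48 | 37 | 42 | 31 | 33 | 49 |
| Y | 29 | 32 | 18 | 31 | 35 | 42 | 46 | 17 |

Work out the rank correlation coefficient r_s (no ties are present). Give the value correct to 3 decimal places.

Rank X: 4, 5, 7, 3, 6, 1, 2, 8
Rank Y: 3, 5, 2, 4, 6, 7, 8, 1
d = rank(X) − rank(Y): 1, 0, 5, -1, 0, -6, -6, 7; Σd² = 148
ρ = 1 − 6Σd² / [n(n²−1)] = 1 − 6×148 / (8×63) = 1 − 888/504 ≈ -0.762

-0.762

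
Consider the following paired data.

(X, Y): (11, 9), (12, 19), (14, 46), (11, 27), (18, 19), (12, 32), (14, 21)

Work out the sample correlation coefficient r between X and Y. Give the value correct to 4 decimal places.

0.0813

n = 7, ΣX = 92, ΣY = 173, ΣX² = 1246, ΣY² = 5113, ΣXY = 2288
nΣXY − ΣXΣY = 16016 − 15916 = 100
nΣX² − (ΣX)² = 8722 − 8464 = 258; nΣY² − (ΣY)² = 35791 − 29929 = 5862
r = 100 / √(258 × 5862) = 100 / 1229.7951 ≈ 0.0813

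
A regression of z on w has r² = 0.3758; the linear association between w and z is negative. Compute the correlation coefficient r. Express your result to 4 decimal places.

|r| = √0.3758 = 0.6130
The association is negative, so r = −0.6130.

-0.6130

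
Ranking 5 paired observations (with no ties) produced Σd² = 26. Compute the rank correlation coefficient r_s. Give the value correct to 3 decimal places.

ρ = 1 − 6Σd² / [n(n²−1)] = 1 − 6×26 / (5×24)
  = 1 − 156/120 = 1 − 1.3000 ≈ -0.300

-0.300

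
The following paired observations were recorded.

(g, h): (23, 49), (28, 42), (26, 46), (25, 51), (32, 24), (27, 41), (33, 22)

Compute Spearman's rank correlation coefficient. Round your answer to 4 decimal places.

-0.9286

Rank g: 1, 5, 3, 2, 6, 4, 7
Rank h: 6, 4, 5, 7, 2, 3, 1
d = rank(g) − rank(h): -5, 1, -2, -5, 4, 1, 6; Σd² = 108
ρ = 1 − 6Σd² / [n(n²−1)] = 1 − 6×108 / (7×48) = 1 − 648/336 ≈ -0.9286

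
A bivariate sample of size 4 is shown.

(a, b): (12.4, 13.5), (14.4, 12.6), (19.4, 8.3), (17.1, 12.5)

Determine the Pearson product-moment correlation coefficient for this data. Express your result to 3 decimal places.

n = 4, Σa = 63.3, Σb = 46.9, Σa² = 1029.89, Σb² = 566.15, Σab = 723.61
nΣab − ΣaΣb = 2894.44 − 2968.77 = -74.33
nΣa² − (Σa)² = 4119.56 − 4006.89 = 112.67; nΣb² − (Σb)² = 2264.6 − 2199.61 = 64.99
r = -74.33 / √(112.67 × 64.99) = -74.33 / 85.5712 ≈ -0.869

-0.869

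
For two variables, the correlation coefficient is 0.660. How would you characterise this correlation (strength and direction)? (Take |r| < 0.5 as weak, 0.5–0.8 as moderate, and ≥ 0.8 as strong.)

r = 0.660 > 0 so the relationship is positive.
|r| = 0.660, which falls in the moderate range.

moderate positive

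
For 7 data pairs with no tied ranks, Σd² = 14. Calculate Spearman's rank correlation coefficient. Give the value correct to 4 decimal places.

0.7500

ρ = 1 − 6Σd² / [n(n²−1)] = 1 − 6×14 / (7×48)
  = 1 − 84/336 = 1 − 0.25000 ≈ 0.7500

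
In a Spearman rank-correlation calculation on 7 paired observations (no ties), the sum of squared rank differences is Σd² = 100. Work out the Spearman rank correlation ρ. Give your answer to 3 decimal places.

-0.786

ρ = 1 − 6Σd² / [n(n²−1)] = 1 − 6×100 / (7×48)
  = 1 − 600/336 = 1 − 1.7857 ≈ -0.786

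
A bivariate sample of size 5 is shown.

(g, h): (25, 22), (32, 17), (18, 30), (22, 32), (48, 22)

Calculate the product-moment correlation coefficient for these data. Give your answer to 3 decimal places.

-0.589

n = 5, Σg = 145, Σh = 123, Σg² = 4761, Σh² = 3181, Σgh = 3394
nΣgh − ΣgΣh = 16970 − 17835 = -865
nΣg² − (Σg)² = 23805 − 21025 = 2780; nΣh² − (Σh)² = 15905 − 15129 = 776
r = -865 / √(2780 × 776) = -865 / 1468.7682 ≈ -0.589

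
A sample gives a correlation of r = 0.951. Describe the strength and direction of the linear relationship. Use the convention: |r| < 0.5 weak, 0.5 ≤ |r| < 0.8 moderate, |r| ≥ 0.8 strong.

r = 0.951 > 0 so the relationship is positive.
|r| = 0.951, which falls in the strong range.

strong positive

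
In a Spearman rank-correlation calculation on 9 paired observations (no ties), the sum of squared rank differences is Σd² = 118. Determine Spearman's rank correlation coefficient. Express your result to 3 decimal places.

0.017

ρ = 1 − 6Σd² / [n(n²−1)] = 1 − 6×118 / (9×80)
  = 1 − 708/720 = 1 − 0.9833 ≈ 0.017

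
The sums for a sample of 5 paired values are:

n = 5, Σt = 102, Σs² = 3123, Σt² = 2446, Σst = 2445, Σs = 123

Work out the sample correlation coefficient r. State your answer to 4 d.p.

r = (nΣst − ΣsΣt) / √[(nΣs² − (Σs)²)(nΣt² − (Σt)²)]
Numerator: 5×2445 − 123×102 = -321
Denominator: √[(15615 − 15129)(12230 − 10404)] = √[486 × 1826] = 942.0382
r = -321 / 942.0382 ≈ -0.3408

-0.3408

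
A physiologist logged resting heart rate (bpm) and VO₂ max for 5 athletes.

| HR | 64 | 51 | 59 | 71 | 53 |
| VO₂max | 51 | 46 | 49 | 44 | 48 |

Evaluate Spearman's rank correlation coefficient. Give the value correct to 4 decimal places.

0.0000

Rank HR: 4, 1, 3, 5, 2
Rank VO₂max: 5, 2, 4, 1, 3
d = rank(HR) − rank(VO₂max): -1, -1, -1, 4, -1; Σd² = 20
ρ = 1 − 6Σd² / [n(n²−1)] = 1 − 6×20 / (5×24) = 1 − 120/120 ≈ 0.0000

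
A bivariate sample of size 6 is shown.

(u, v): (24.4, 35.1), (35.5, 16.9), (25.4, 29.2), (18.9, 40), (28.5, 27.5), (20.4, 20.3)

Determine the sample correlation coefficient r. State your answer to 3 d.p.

-0.615

n = 6, Σu = 153.1, Σv = 169, Σu² = 4086.39, Σv² = 5138.6, Σuv = 4151.94
nΣuv − ΣuΣv = 24911.64 − 25873.9 = -962.26
nΣu² − (Σu)² = 24518.34 − 23439.61 = 1078.73; nΣv² − (Σv)² = 30831.6 − 28561 = 2270.6
r = -962.26 / √(1078.73 × 2270.6) = -962.26 / 1565.0445 ≈ -0.615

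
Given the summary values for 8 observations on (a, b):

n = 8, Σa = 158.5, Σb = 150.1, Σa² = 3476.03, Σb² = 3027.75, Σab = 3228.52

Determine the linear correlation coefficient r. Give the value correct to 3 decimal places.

r = (nΣab − ΣaΣb) / √[(nΣa² − (Σa)²)(nΣb² − (Σb)²)]
Numerator: 8×3228.52 − 158.5×150.1 = 2037.31
Denominator: √[(27808.24 − 25122.25)(24222 − 22530.01)] = √[2685.99 × 1691.99] = 2131.8227
r = 2037.31 / 2131.8227 ≈ 0.956

0.956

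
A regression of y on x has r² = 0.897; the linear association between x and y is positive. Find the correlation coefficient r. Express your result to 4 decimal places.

0.9471

|r| = √0.897 = 0.9471
The association is positive, so r = 0.9471.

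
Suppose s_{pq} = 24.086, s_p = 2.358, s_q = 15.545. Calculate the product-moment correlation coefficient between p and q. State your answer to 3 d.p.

r = Cov(p,q) / (s_p · s_q) = 24.086 / (2.358 × 15.545)
  = 24.086 / 36.6551 ≈ 0.657

0.657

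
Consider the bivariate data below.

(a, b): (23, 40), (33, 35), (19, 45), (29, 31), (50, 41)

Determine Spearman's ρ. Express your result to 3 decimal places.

-0.300

Rank a: 2, 4, 1, 3, 5
Rank b: 3, 2, 5, 1, 4
d = rank(a) − rank(b): -1, 2, -4, 2, 1; Σd² = 26
ρ = 1 − 6Σd² / [n(n²−1)] = 1 − 6×26 / (5×24) = 1 − 156/120 ≈ -0.300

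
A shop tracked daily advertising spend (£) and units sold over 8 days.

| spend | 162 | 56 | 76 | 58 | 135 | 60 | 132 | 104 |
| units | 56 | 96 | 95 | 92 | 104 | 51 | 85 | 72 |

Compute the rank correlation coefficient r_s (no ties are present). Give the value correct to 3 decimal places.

Rank spend: 8, 1, 4, 2, 7, 3, 6, 5
Rank units: 2, 7, 6, 5, 8, 1, 4, 3
d = rank(spend) − rank(units): 6, -6, -2, -3, -1, 2, 2, 2; Σd² = 98
ρ = 1 − 6Σd² / [n(n²−1)] = 1 − 6×98 / (8×63) = 1 − 588/504 ≈ -0.167

-0.167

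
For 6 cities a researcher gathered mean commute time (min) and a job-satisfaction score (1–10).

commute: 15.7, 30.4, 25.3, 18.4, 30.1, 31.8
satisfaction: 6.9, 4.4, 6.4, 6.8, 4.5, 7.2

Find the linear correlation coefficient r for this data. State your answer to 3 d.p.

-0.510

n = 6, Σx = 151.7, Σy = 36.2, Σx² = 4066.55, Σy² = 226.26, Σxy = 893.54
nΣxy − ΣxΣy = 5361.24 − 5491.54 = -130.3
nΣx² − (Σx)² = 24399.3 − 23012.89 = 1386.41; nΣy² − (Σy)² = 1357.56 − 1310.44 = 47.12
r = -130.3 / √(1386.41 × 47.12) = -130.3 / 255.5927 ≈ -0.510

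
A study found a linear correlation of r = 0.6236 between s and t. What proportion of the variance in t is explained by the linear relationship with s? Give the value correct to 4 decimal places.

r² = (0.6236)² = 0.3889

0.3889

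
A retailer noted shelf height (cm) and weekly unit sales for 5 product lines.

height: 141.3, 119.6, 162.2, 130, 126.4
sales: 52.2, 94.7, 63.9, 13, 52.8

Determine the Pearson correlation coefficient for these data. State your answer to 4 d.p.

n = 5, Σx = 679.5, Σy = 276.6, Σx² = 93455.65, Σy² = 18732.98, Σxy = 37430.48
nΣxy − ΣxΣy = 187152.4 − 187949.7 = -797.3
nΣx² − (Σx)² = 467278.25 − 461720.25 = 5558; nΣy² − (Σy)² = 93664.9 − 76507.56 = 17157.34
r = -797.3 / √(5558 × 17157.34) = -797.3 / 9765.2699 ≈ -0.0816

-0.0816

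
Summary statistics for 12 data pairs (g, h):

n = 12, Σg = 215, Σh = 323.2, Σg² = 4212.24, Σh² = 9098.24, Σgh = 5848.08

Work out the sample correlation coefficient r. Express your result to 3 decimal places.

0.153

r = (nΣgh − ΣgΣh) / √[(nΣg² − (Σg)²)(nΣh² − (Σh)²)]
Numerator: 12×5848.08 − 215×323.2 = 688.96
Denominator: √[(50546.88 − 46225)(109178.88 − 104458.24)] = √[4321.88 × 4720.64] = 4516.8617
r = 688.96 / 4516.8617 ≈ 0.153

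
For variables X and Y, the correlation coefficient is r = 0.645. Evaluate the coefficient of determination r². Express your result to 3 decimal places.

r² = (0.645)² = 0.416

0.416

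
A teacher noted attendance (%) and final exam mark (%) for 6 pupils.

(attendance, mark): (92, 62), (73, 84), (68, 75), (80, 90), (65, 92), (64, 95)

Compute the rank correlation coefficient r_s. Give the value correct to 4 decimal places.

Rank attendance: 6, 4, 3, 5, 2, 1
Rank mark: 1, 3, 2, 4, 5, 6
d = rank(attendance) − rank(mark): 5, 1, 1, 1, -3, -5; Σd² = 62
ρ = 1 − 6Σd² / [n(n²−1)] = 1 − 6×62 / (6×35) = 1 − 372/210 ≈ -0.7714

-0.7714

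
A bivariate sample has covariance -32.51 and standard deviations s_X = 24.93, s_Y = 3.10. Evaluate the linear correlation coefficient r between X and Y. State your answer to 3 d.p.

r = Cov(X,Y) / (s_X · s_Y) = -32.51 / (24.93 × 3.10)
  = -32.51 / 77.2830 ≈ -0.421

-0.421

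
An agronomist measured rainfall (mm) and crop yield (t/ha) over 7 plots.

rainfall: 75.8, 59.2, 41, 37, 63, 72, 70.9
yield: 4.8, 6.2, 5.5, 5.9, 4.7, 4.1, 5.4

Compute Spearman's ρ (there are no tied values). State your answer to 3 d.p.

Rank rainfall: 7, 3, 2, 1, 4, 6, 5
Rank yield: 3, 7, 5, 6, 2, 1, 4
d = rank(rainfall) − rank(yield): 4, -4, -3, -5, 2, 5, 1; Σd² = 96
ρ = 1 − 6Σd² / [n(n²−1)] = 1 − 6×96 / (7×48) = 1 − 576/336 ≈ -0.714

-0.714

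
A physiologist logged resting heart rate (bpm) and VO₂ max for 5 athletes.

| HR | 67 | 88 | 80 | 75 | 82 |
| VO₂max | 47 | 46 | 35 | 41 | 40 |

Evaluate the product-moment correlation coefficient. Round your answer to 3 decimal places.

n = 5, Σx = 392, Σy = 209, Σx² = 30982, Σy² = 8831, Σxy = 16352
nΣxy − ΣxΣy = 81760 − 81928 = -168
nΣx² − (Σx)² = 154910 − 153664 = 1246; nΣy² − (Σy)² = 44155 − 43681 = 474
r = -168 / √(1246 × 474) = -168 / 768.5076 ≈ -0.219

-0.219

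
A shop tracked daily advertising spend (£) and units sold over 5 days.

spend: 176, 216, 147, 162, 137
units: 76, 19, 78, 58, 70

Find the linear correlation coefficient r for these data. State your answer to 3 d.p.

-0.839

n = 5, Σx = 838, Σy = 301, Σx² = 144254, Σy² = 20485, Σxy = 47932
nΣxy − ΣxΣy = 239660 − 252238 = -12578
nΣx² − (Σx)² = 721270 − 702244 = 19026; nΣy² − (Σy)² = 102425 − 90601 = 11824
r = -12578 / √(19026 × 11824) = -12578 / 14998.7808 ≈ -0.839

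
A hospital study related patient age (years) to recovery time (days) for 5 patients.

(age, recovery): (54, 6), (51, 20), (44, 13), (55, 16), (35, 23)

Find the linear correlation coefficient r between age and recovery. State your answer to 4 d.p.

-0.5798

n = 5, Σx = 239, Σy = 78, Σx² = 11703, Σy² = 1390, Σxy = 3601
nΣxy − ΣxΣy = 18005 − 18642 = -637
nΣx² − (Σx)² = 58515 − 57121 = 1394; nΣy² − (Σy)² = 6950 − 6084 = 866
r = -637 / √(1394 × 866) = -637 / 1098.7284 ≈ -0.5798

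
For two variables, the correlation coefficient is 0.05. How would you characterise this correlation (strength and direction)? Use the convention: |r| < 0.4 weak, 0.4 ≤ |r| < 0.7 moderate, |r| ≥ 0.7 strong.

r = 0.05 > 0 so the relationship is positive.
|r| = 0.05, which falls in the weak range.

weak positive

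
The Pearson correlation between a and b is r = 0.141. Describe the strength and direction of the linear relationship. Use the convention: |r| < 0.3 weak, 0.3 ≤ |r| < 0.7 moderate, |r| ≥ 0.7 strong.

r = 0.141 > 0 so the relationship is positive.
|r| = 0.141, which falls in the weak range.

weak positive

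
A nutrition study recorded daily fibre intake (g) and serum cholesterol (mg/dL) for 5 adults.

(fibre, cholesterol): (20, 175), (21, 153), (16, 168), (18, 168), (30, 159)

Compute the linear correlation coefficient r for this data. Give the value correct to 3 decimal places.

-0.474

n = 5, Σx = 105, Σy = 823, Σx² = 2321, Σy² = 135763, Σxy = 17195
nΣxy − ΣxΣy = 85975 − 86415 = -440
nΣx² − (Σx)² = 11605 − 11025 = 580; nΣy² − (Σy)² = 678815 − 677329 = 1486
r = -440 / √(580 × 1486) = -440 / 928.3749 ≈ -0.474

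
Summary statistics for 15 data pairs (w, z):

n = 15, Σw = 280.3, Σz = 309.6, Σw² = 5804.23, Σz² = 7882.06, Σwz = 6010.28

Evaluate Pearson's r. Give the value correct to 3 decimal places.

r = (nΣwz − ΣwΣz) / √[(nΣw² − (Σw)²)(nΣz² − (Σz)²)]
Numerator: 15×6010.28 − 280.3×309.6 = 3373.32
Denominator: √[(87063.45 − 78568.09)(118230.9 − 95852.16)] = √[8495.36 × 22378.74] = 13788.2360
r = 3373.32 / 13788.2360 ≈ 0.245

0.245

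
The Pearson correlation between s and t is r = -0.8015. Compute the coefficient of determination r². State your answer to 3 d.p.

0.642

r² = (-0.8015)² = 0.642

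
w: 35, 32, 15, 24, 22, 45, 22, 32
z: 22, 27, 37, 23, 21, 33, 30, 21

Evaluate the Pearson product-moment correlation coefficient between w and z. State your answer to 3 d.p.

n = 8, Σw = 227, Σz = 214, Σw² = 7067, Σz² = 5982, Σwz = 6020
nΣwz − ΣwΣz = 48160 − 48578 = -418
nΣw² − (Σw)² = 56536 − 51529 = 5007; nΣz² − (Σz)² = 47856 − 45796 = 2060
r = -418 / √(5007 × 2060) = -418 / 3211.6071 ≈ -0.130

-0.130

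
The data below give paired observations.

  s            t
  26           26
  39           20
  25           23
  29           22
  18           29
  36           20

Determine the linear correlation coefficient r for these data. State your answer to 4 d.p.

n = 6, Σs = 173, Σt = 140, Σs² = 5283, Σt² = 3330, Σst = 3911
nΣst − ΣsΣt = 23466 − 24220 = -754
nΣs² − (Σs)² = 31698 − 29929 = 1769; nΣt² − (Σt)² = 19980 − 19600 = 380
r = -754 / √(1769 × 380) = -754 / 819.8902 ≈ -0.9196

-0.9196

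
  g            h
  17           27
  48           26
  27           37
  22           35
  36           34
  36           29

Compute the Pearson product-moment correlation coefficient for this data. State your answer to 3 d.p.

n = 6, Σg = 186, Σh = 188, Σg² = 6398, Σh² = 5996, Σgh = 5744
nΣgh − ΣgΣh = 34464 − 34968 = -504
nΣg² − (Σg)² = 38388 − 34596 = 3792; nΣh² − (Σh)² = 35976 − 35344 = 632
r = -504 / √(3792 × 632) = -504 / 1548.0775 ≈ -0.326

-0.326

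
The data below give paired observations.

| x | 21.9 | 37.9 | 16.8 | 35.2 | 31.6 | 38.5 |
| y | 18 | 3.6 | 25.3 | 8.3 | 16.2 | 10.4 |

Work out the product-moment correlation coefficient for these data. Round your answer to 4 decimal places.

-0.9170

n = 6, Σx = 181.9, Σy = 81.8, Σx² = 5918.11, Σy² = 1416.54, Σxy = 2160.16
nΣxy − ΣxΣy = 12960.96 − 14879.42 = -1918.46
nΣx² − (Σx)² = 35508.66 − 33087.61 = 2421.05; nΣy² − (Σy)² = 8499.24 − 6691.24 = 1808
r = -1918.46 / √(2421.05 × 1808) = -1918.46 / 2092.1899 ≈ -0.9170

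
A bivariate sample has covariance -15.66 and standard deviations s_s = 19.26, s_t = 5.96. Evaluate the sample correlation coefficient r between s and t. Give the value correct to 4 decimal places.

r = Cov(s,t) / (s_s · s_t) = -15.66 / (19.26 × 5.96)
  = -15.66 / 114.7896 ≈ -0.1364

-0.1364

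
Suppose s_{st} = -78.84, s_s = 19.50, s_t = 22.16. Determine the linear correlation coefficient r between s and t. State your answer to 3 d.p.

r = Cov(s,t) / (s_s · s_t) = -78.84 / (19.50 × 22.16)
  = -78.84 / 432.1200 ≈ -0.182

-0.182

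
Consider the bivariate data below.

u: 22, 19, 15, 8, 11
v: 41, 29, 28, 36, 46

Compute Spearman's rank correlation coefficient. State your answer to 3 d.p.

Rank u: 5, 4, 3, 1, 2
Rank v: 4, 2, 1, 3, 5
d = rank(u) − rank(v): 1, 2, 2, -2, -3; Σd² = 22
ρ = 1 − 6Σd² / [n(n²−1)] = 1 − 6×22 / (5×24) = 1 − 132/120 ≈ -0.100

-0.100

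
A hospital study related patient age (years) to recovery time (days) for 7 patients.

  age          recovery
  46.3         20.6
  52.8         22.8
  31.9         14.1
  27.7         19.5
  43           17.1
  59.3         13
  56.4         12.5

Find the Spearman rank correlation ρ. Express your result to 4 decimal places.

-0.3571

Rank age: 4, 5, 2, 1, 3, 7, 6
Rank recovery: 6, 7, 3, 5, 4, 2, 1
d = rank(age) − rank(recovery): -2, -2, -1, -4, -1, 5, 5; Σd² = 76
ρ = 1 − 6Σd² / [n(n²−1)] = 1 − 6×76 / (7×48) = 1 − 456/336 ≈ -0.3571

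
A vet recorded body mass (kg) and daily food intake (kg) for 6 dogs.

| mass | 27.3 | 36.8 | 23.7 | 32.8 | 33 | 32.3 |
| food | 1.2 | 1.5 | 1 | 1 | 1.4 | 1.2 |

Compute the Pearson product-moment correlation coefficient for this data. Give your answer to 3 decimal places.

n = 6, Σx = 185.9, Σy = 7.3, Σx² = 5869.35, Σy² = 9.09, Σxy = 229.42
nΣxy − ΣxΣy = 1376.52 − 1357.07 = 19.45
nΣx² − (Σx)² = 35216.1 − 34558.81 = 657.29; nΣy² − (Σy)² = 54.54 − 53.29 = 1.25
r = 19.45 / √(657.29 × 1.25) = 19.45 / 28.6638 ≈ 0.679

0.679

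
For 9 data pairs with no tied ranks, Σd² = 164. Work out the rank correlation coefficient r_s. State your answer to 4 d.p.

ρ = 1 − 6Σd² / [n(n²−1)] = 1 − 6×164 / (9×80)
  = 1 − 984/720 = 1 − 1.36667 ≈ -0.3667

-0.3667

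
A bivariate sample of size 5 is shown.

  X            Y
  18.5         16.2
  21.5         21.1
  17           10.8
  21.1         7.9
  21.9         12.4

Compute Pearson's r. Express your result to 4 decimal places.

n = 5, ΣX = 100, ΣY = 68.4, ΣX² = 2018.32, ΣY² = 1040.46, ΣXY = 1375.2
nΣXY − ΣXΣY = 6876 − 6840 = 36
nΣX² − (ΣX)² = 10091.6 − 10000 = 91.6; nΣY² − (ΣY)² = 5202.3 − 4678.56 = 523.74
r = 36 / √(91.6 × 523.74) = 36 / 219.0310 ≈ 0.1644

0.1644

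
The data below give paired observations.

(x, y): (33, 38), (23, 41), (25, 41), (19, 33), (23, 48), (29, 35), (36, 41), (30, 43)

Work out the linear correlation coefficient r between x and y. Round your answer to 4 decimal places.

n = 8, Σx = 218, Σy = 320, Σx² = 6170, Σy² = 12954, Σxy = 8734
nΣxy − ΣxΣy = 69872 − 69760 = 112
nΣx² − (Σx)² = 49360 − 47524 = 1836; nΣy² − (Σy)² = 103632 − 102400 = 1232
r = 112 / √(1836 × 1232) = 112 / 1503.9787 ≈ 0.0745

0.0745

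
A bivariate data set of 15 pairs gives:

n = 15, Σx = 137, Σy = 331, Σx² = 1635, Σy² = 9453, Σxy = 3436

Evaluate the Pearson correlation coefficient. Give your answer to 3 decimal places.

r = (nΣxy − ΣxΣy) / √[(nΣx² − (Σx)²)(nΣy² − (Σy)²)]
Numerator: 15×3436 − 137×331 = 6193
Denominator: √[(24525 − 18769)(141795 − 109561)] = √[5756 × 32234] = 13621.2666
r = 6193 / 13621.2666 ≈ 0.455

0.455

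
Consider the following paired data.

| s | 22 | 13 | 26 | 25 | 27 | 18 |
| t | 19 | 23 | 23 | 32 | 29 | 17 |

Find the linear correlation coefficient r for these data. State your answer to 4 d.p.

0.5260

n = 6, Σs = 131, Σt = 143, Σs² = 3007, Σt² = 3573, Σst = 3204
nΣst − ΣsΣt = 19224 − 18733 = 491
nΣs² − (Σs)² = 18042 − 17161 = 881; nΣt² − (Σt)² = 21438 − 20449 = 989
r = 491 / √(881 × 989) = 491 / 933.4393 ≈ 0.5260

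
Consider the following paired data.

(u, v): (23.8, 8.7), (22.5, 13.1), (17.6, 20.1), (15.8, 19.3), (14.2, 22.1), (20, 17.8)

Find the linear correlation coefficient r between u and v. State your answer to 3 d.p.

-0.938

n = 6, Σu = 113.9, Σv = 101.1, Σu² = 2233.73, Σv² = 1829.05, Σuv = 1830.33
nΣuv − ΣuΣv = 10981.98 − 11515.29 = -533.31
nΣu² − (Σu)² = 13402.38 − 12973.21 = 429.17; nΣv² − (Σv)² = 10974.3 − 10221.21 = 753.09
r = -533.31 / √(429.17 × 753.09) = -533.31 / 568.5100 ≈ -0.938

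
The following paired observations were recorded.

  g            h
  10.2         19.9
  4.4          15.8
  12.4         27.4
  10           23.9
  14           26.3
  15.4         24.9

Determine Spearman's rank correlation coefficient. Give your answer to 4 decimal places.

Rank g: 3, 1, 4, 2, 5, 6
Rank h: 2, 1, 6, 3, 5, 4
d = rank(g) − rank(h): 1, 0, -2, -1, 0, 2; Σd² = 10
ρ = 1 − 6Σd² / [n(n²−1)] = 1 − 6×10 / (6×35) = 1 − 60/210 ≈ 0.7143

0.7143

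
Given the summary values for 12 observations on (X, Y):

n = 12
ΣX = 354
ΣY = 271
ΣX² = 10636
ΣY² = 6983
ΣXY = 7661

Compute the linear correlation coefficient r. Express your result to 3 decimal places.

r = (nΣXY − ΣXΣY) / √[(nΣX² − (ΣX)²)(nΣY² − (ΣY)²)]
Numerator: 12×7661 − 354×271 = -4002
Denominator: √[(127632 − 125316)(83796 − 73441)] = √[2316 × 10355] = 4897.1604
r = -4002 / 4897.1604 ≈ -0.817

-0.817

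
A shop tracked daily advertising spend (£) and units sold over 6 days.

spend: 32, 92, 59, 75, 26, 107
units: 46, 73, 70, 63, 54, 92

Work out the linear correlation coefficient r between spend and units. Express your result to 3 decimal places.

n = 6, Σx = 391, Σy = 398, Σx² = 30719, Σy² = 27694, Σxy = 28291
nΣxy − ΣxΣy = 169746 − 155618 = 14128
nΣx² − (Σx)² = 184314 − 152881 = 31433; nΣy² − (Σy)² = 166164 − 158404 = 7760
r = 14128 / √(31433 × 7760) = 14128 / 15617.9410 ≈ 0.905

0.905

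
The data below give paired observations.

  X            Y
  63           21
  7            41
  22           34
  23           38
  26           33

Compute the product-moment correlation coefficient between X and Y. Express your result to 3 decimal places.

n = 5, ΣX = 141, ΣY = 167, ΣX² = 5707, ΣY² = 5811, ΣXY = 4090
nΣXY − ΣXΣY = 20450 − 23547 = -3097
nΣX² − (ΣX)² = 28535 − 19881 = 8654; nΣY² − (ΣY)² = 29055 − 27889 = 1166
r = -3097 / √(8654 × 1166) = -3097 / 3176.5648 ≈ -0.975

-0.975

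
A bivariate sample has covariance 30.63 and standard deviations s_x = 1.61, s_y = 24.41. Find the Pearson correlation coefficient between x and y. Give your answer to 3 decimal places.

0.779

r = Cov(x,y) / (s_x · s_y) = 30.63 / (1.61 × 24.41)
  = 30.63 / 39.3001 ≈ 0.779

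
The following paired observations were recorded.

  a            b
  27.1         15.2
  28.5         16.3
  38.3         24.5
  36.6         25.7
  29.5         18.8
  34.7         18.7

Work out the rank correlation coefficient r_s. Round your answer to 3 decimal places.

Rank a: 1, 2, 6, 5, 3, 4
Rank b: 1, 2, 5, 6, 4, 3
d = rank(a) − rank(b): 0, 0, 1, -1, -1, 1; Σd² = 4
ρ = 1 − 6Σd² / [n(n²−1)] = 1 − 6×4 / (6×35) = 1 − 24/210 ≈ 0.886

0.886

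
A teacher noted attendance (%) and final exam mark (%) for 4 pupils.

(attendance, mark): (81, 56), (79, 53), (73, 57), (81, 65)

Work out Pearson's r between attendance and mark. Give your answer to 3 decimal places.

0.266

n = 4, Σx = 314, Σy = 231, Σx² = 24692, Σy² = 13419, Σxy = 18149
nΣxy − ΣxΣy = 72596 − 72534 = 62
nΣx² − (Σx)² = 98768 − 98596 = 172; nΣy² − (Σy)² = 53676 − 53361 = 315
r = 62 / √(172 × 315) = 62 / 232.7660 ≈ 0.266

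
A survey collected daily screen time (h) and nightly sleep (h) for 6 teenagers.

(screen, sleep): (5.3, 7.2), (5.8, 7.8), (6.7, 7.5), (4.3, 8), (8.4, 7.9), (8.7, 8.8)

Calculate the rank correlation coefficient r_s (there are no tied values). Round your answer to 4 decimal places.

Rank screen: 2, 3, 4, 1, 5, 6
Rank sleep: 1, 3, 2, 5, 4, 6
d = rank(screen) − rank(sleep): 1, 0, 2, -4, 1, 0; Σd² = 22
ρ = 1 − 6Σd² / [n(n²−1)] = 1 − 6×22 / (6×35) = 1 − 132/210 ≈ 0.3714

0.3714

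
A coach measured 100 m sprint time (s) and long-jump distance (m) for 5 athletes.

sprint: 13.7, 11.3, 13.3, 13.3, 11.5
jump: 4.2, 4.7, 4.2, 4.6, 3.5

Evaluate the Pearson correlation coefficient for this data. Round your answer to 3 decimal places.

n = 5, Σx = 63.1, Σy = 21.2, Σx² = 801.41, Σy² = 90.78, Σxy = 267.94
nΣxy − ΣxΣy = 1339.7 − 1337.72 = 1.98
nΣx² − (Σx)² = 4007.05 − 3981.61 = 25.44; nΣy² − (Σy)² = 453.9 − 449.44 = 4.46
r = 1.98 / √(25.44 × 4.46) = 1.98 / 10.6519 ≈ 0.186

0.186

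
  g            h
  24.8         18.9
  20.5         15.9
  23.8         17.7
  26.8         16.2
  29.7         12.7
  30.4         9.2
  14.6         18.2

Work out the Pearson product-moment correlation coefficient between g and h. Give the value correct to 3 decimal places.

-0.691

n = 7, Σg = 170.6, Σh = 108.8, Σg² = 4339.38, Σh² = 1762.92, Σgh = 2572.68
nΣgh − ΣgΣh = 18008.76 − 18561.28 = -552.52
nΣg² − (Σg)² = 30375.66 − 29104.36 = 1271.3; nΣh² − (Σh)² = 12340.44 − 11837.44 = 503
r = -552.52 / √(1271.3 × 503) = -552.52 / 799.6649 ≈ -0.691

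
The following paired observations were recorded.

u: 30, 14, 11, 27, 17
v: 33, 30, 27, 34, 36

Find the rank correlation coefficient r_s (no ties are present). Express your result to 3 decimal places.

0.600

Rank u: 5, 2, 1, 4, 3
Rank v: 3, 2, 1, 4, 5
d = rank(u) − rank(v): 2, 0, 0, 0, -2; Σd² = 8
ρ = 1 − 6Σd² / [n(n²−1)] = 1 − 6×8 / (5×24) = 1 − 48/120 ≈ 0.600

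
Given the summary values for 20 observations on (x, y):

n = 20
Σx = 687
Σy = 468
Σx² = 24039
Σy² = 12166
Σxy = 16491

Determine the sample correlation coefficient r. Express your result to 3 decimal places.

0.568

r = (nΣxy − ΣxΣy) / √[(nΣx² − (Σx)²)(nΣy² − (Σy)²)]
Numerator: 20×16491 − 687×468 = 8304
Denominator: √[(480780 − 471969)(243320 − 219024)] = √[8811 × 24296] = 14631.2015
r = 8304 / 14631.2015 ≈ 0.568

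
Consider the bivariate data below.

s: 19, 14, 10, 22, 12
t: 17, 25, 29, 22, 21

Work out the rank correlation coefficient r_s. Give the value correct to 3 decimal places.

-0.500

Rank s: 4, 3, 1, 5, 2
Rank t: 1, 4, 5, 3, 2
d = rank(s) − rank(t): 3, -1, -4, 2, 0; Σd² = 30
ρ = 1 − 6Σd² / [n(n²−1)] = 1 − 6×30 / (5×24) = 1 − 180/120 ≈ -0.500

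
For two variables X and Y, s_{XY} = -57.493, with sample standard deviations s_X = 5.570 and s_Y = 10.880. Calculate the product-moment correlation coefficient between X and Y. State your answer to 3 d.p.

-0.949

r = Cov(X,Y) / (s_X · s_Y) = -57.493 / (5.570 × 10.880)
  = -57.493 / 60.6016 ≈ -0.949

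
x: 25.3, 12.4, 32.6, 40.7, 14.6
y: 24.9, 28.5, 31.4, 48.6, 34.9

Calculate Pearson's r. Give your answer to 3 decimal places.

n = 5, Σx = 125.6, Σy = 168.3, Σx² = 3726.26, Σy² = 5998.19, Σxy = 4494.57
nΣxy − ΣxΣy = 22472.85 − 21138.48 = 1334.37
nΣx² − (Σx)² = 18631.3 − 15775.36 = 2855.94; nΣy² − (Σy)² = 29990.95 − 28324.89 = 1666.06
r = 1334.37 / √(2855.94 × 1666.06) = 1334.37 / 2181.3224 ≈ 0.612

0.612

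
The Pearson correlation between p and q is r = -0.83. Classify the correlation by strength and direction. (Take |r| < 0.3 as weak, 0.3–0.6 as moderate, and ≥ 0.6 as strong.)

r = -0.83 < 0 so the relationship is negative.
|r| = 0.83, which falls in the strong range.

strong negative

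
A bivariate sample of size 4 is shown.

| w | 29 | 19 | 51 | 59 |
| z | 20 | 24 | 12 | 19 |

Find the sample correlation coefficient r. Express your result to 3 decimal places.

n = 4, Σw = 158, Σz = 75, Σw² = 7284, Σz² = 1481, Σwz = 2769
nΣwz − ΣwΣz = 11076 − 11850 = -774
nΣw² − (Σw)² = 29136 − 24964 = 4172; nΣz² − (Σz)² = 5924 − 5625 = 299
r = -774 / √(4172 × 299) = -774 / 1116.8832 ≈ -0.693

-0.693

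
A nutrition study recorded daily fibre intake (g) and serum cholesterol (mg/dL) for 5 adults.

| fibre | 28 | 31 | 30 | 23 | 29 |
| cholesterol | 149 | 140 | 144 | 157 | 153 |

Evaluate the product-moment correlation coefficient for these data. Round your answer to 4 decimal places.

-0.8564

n = 5, Σx = 141, Σy = 743, Σx² = 4015, Σy² = 110595, Σxy = 20880
nΣxy − ΣxΣy = 104400 − 104763 = -363
nΣx² − (Σx)² = 20075 − 19881 = 194; nΣy² − (Σy)² = 552975 − 552049 = 926
r = -363 / √(194 × 926) = -363 / 423.8443 ≈ -0.8564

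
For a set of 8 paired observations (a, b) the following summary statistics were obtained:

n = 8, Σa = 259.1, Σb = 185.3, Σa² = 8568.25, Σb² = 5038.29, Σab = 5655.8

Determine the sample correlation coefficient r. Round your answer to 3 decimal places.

r = (nΣab − ΣaΣb) / √[(nΣa² − (Σa)²)(nΣb² − (Σb)²)]
Numerator: 8×5655.8 − 259.1×185.3 = -2764.83
Denominator: √[(68546 − 67132.81)(40306.32 − 34336.09)] = √[1413.19 × 5970.23] = 2904.6634
r = -2764.83 / 2904.6634 ≈ -0.952

-0.952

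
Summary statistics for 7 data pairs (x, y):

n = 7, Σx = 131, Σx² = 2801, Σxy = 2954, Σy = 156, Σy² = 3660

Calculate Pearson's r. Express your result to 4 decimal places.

0.1366

r = (nΣxy − ΣxΣy) / √[(nΣx² − (Σx)²)(nΣy² − (Σy)²)]
Numerator: 7×2954 − 131×156 = 242
Denominator: √[(19607 − 17161)(25620 − 24336)] = √[2446 × 1284] = 1772.1919
r = 242 / 1772.1919 ≈ 0.1366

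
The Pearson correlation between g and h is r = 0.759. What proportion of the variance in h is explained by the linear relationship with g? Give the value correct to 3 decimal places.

0.576

r² = (0.759)² = 0.576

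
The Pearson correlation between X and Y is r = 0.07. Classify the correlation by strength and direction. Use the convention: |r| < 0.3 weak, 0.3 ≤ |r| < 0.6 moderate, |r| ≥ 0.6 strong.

r = 0.07 > 0 so the relationship is positive.
|r| = 0.07, which falls in the weak range.

weak positive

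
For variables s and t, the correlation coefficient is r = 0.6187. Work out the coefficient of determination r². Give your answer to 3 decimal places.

0.383

r² = (0.6187)² = 0.383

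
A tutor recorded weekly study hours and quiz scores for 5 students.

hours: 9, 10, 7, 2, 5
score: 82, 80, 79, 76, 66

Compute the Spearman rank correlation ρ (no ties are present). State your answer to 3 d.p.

Rank hours: 4, 5, 3, 1, 2
Rank score: 5, 4, 3, 2, 1
d = rank(hours) − rank(score): -1, 1, 0, -1, 1; Σd² = 4
ρ = 1 − 6Σd² / [n(n²−1)] = 1 − 6×4 / (5×24) = 1 − 24/120 ≈ 0.800

0.800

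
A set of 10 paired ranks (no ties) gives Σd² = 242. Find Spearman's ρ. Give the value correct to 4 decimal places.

-0.4667

ρ = 1 − 6Σd² / [n(n²−1)] = 1 − 6×242 / (10×99)
  = 1 − 1452/990 = 1 − 1.46667 ≈ -0.4667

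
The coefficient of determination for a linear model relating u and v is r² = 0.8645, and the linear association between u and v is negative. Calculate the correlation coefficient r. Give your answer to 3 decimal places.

|r| = √0.8645 = 0.930
The association is negative, so r = −0.930.

-0.930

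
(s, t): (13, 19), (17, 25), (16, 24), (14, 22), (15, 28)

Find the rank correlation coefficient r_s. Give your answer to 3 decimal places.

0.700

Rank s: 1, 5, 4, 2, 3
Rank t: 1, 4, 3, 2, 5
d = rank(s) − rank(t): 0, 1, 1, 0, -2; Σd² = 6
ρ = 1 − 6Σd² / [n(n²−1)] = 1 − 6×6 / (5×24) = 1 − 36/120 ≈ 0.700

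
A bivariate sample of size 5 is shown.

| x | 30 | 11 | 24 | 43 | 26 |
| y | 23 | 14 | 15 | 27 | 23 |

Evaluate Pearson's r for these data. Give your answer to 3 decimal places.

n = 5, Σx = 134, Σy = 102, Σx² = 4122, Σy² = 2208, Σxy = 2963
nΣxy − ΣxΣy = 14815 − 13668 = 1147
nΣx² − (Σx)² = 20610 − 17956 = 2654; nΣy² − (Σy)² = 11040 − 10404 = 636
r = 1147 / √(2654 × 636) = 1147 / 1299.2090 ≈ 0.883

0.883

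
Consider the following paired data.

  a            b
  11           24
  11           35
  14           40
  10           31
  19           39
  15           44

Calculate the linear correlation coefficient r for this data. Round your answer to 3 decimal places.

n = 6, Σa = 80, Σb = 213, Σa² = 1124, Σb² = 7819, Σab = 2920
nΣab − ΣaΣb = 17520 − 17040 = 480
nΣa² − (Σa)² = 6744 − 6400 = 344; nΣb² − (Σb)² = 46914 − 45369 = 1545
r = 480 / √(344 × 1545) = 480 / 729.0267 ≈ 0.658

0.658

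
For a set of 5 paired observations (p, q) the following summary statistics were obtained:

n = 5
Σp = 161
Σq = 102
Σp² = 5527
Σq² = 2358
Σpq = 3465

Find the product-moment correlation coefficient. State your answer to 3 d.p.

0.586

r = (nΣpq − ΣpΣq) / √[(nΣp² − (Σp)²)(nΣq² − (Σq)²)]
Numerator: 5×3465 − 161×102 = 903
Denominator: √[(27635 − 25921)(11790 − 10404)] = √[1714 × 1386] = 1541.2995
r = 903 / 1541.2995 ≈ 0.586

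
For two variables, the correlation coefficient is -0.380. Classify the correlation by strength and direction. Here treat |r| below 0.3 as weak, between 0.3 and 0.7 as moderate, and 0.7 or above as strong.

moderate negative

r = -0.380 < 0 so the relationship is negative.
|r| = 0.380, which falls in the moderate range.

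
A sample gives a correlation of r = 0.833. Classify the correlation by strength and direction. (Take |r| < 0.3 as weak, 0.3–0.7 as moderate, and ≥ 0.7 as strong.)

r = 0.833 > 0 so the relationship is positive.
|r| = 0.833, which falls in the strong range.

strong positive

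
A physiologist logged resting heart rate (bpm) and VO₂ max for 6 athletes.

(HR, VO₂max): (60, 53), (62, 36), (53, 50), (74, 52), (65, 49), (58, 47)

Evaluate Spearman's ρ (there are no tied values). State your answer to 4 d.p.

Rank HR: 3, 4, 1, 6, 5, 2
Rank VO₂max: 6, 1, 4, 5, 3, 2
d = rank(HR) − rank(VO₂max): -3, 3, -3, 1, 2, 0; Σd² = 32
ρ = 1 − 6Σd² / [n(n²−1)] = 1 − 6×32 / (6×35) = 1 − 192/210 ≈ 0.0857

0.0857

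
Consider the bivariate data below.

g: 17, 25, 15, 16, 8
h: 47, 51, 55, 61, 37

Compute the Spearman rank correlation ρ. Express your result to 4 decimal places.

Rank g: 4, 5, 2, 3, 1
Rank h: 2, 3, 4, 5, 1
d = rank(g) − rank(h): 2, 2, -2, -2, 0; Σd² = 16
ρ = 1 − 6Σd² / [n(n²−1)] = 1 − 6×16 / (5×24) = 1 − 96/120 ≈ 0.2000

0.2000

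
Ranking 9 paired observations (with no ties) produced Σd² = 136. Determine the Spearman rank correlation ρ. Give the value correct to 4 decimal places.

-0.1333

ρ = 1 − 6Σd² / [n(n²−1)] = 1 − 6×136 / (9×80)
  = 1 − 816/720 = 1 − 1.13333 ≈ -0.1333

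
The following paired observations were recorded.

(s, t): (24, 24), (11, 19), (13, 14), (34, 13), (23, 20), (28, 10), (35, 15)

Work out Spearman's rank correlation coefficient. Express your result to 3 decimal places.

-0.357

Rank s: 4, 1, 2, 6, 3, 5, 7
Rank t: 7, 5, 3, 2, 6, 1, 4
d = rank(s) − rank(t): -3, -4, -1, 4, -3, 4, 3; Σd² = 76
ρ = 1 − 6Σd² / [n(n²−1)] = 1 − 6×76 / (7×48) = 1 − 456/336 ≈ -0.357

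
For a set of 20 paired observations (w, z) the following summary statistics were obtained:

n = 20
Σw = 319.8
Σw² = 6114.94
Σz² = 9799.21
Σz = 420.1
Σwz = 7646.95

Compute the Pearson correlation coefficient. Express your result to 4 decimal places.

0.9408

r = (nΣwz − ΣwΣz) / √[(nΣw² − (Σw)²)(nΣz² − (Σz)²)]
Numerator: 20×7646.95 − 319.8×420.1 = 18591.02
Denominator: √[(122298.8 − 102272.04)(195984.2 − 176484.01)] = √[20026.76 × 19500.19] = 19761.7212
r = 18591.02 / 19761.7212 ≈ 0.9408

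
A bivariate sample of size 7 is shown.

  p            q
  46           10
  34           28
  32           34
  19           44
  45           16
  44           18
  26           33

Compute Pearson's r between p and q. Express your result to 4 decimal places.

-0.9702

n = 7, Σp = 246, Σq = 183, Σp² = 9294, Σq² = 5645, Σpq = 5706
nΣpq − ΣpΣq = 39942 − 45018 = -5076
nΣp² − (Σp)² = 65058 − 60516 = 4542; nΣq² − (Σq)² = 39515 − 33489 = 6026
r = -5076 / √(4542 × 6026) = -5076 / 5231.6433 ≈ -0.9702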